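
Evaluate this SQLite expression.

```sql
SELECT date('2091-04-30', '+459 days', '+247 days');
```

Applying '+459 days' to 2091-04-30: counting 459 days forward gives 2092-08-01.
Applying '+247 days' to 2092-08-01: counting 247 days forward gives 2093-04-05.

2093-04-05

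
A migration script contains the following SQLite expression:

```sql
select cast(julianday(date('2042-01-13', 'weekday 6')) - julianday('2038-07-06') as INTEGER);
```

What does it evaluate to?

1292

`weekday 6` advances to the next Saturday; 2042-01-13 is a Monday, so it moves forward to 2042-01-18.
25 days remain in July 2038 after the 6th (31 − 6).
Full months from August 2038 through December 2041 contribute their day counts.
Then 18 days into January 2042.
Total: 25 + 31 + 30 + 31 + 30 + 31 + 31 + 28 + 31 + 30 + 31 + 30 + 31 + 31 + 30 + 31 + 30 + 31 + 31 + 29 + 31 + 30 + 31 + 30 + 31 + 31 + 30 + 31 + 30 + 31 + 31 + 28 + 31 + 30 + 31 + 30 + 31 + 31 + 30 + 31 + 30 + 31 + 18 = 1292.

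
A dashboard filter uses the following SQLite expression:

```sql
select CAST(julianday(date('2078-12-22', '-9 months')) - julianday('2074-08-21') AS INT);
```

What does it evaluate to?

Adding -9 months to 2078-12-22 gives 2078-03-22.
10 days remain in August 2074 after the 21st (31 − 21).
Full months from September 2074 through February 2078 contribute their day counts.
Then 22 days into March 2078.
Total: 10 + 30 + 31 + 30 + 31 + 31 + 28 + 31 + 30 + 31 + 30 + 31 + 31 + 30 + 31 + 30 + 31 + 31 + 29 + 31 + 30 + 31 + 30 + 31 + 31 + 30 + 31 + 30 + 31 + 31 + 28 + 31 + 30 + 31 + 30 + 31 + 31 + 30 + 31 + 30 + 31 + 31 + 28 + 22 = 1309.

1309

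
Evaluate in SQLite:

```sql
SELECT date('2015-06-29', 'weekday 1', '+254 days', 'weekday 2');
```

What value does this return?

`weekday 1` advances to the next Monday; 2015-06-29 is already a Monday, so it stays at 2015-06-29.
Applying '+254 days' to 2015-06-29: counting 254 days forward gives 2016-03-09.
`weekday 2` advances to the next Tuesday; 2016-03-09 is a Wednesday, so it moves forward to 2016-03-15.

2016-03-15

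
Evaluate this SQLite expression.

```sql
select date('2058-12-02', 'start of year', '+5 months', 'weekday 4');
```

2058-06-06

`start of year` rewinds 2058-12-02 to 2058-01-01.
Adding +5 months to 2058-01-01 gives 2058-06-01.
`weekday 4` advances to the next Thursday; 2058-06-01 is a Saturday, so it moves forward to 2058-06-06.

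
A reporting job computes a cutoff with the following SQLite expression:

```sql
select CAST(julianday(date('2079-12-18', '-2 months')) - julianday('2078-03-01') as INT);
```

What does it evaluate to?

596

Adding -2 months to 2079-12-18 gives 2079-10-18.
30 days remain in March 2078 after the 1st (31 − 1).
Full months from April 2078 through September 2079 contribute their day counts.
Then 18 days into October 2079.
Total: 30 + 30 + 31 + 30 + 31 + 31 + 30 + 31 + 30 + 31 + 31 + 28 + 31 + 30 + 31 + 30 + 31 + 31 + 30 + 18 = 596.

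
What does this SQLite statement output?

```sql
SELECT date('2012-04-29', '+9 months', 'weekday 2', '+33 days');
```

Adding +9 months to 2012-04-29 gives 2013-01-29.
`weekday 2` advances to the next Tuesday; 2013-01-29 is already a Tuesday, so it stays at 2013-01-29.
January 2013 has 31 days; 2 remain after the 29th, so 3 days reach 2013-02-01.
February 2013 has 28 days; 27 remain after the 1st, so 28 days reach 2013-03-01.
Advancing 2 more days within March lands on 2013-03-03.

2013-03-03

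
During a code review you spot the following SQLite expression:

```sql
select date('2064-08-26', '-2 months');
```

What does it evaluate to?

2064-06-26

Adding -2 months to 2064-08-26 gives 2064-06-26.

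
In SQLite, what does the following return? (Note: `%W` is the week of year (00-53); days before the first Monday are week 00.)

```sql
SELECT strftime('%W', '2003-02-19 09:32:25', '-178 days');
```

33

First apply '-178 days': 2003-02-19 09:32:25 → 2002-08-25 09:32:25.
2002-08-25 is a Sunday. SQLite's %W counts Mondays since the year started; the result is 33.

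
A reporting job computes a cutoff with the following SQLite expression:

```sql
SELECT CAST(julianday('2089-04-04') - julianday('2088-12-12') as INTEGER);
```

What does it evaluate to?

19 days remain in December 2088 after the 12th (31 − 12).
January 2089: 31 days.
February 2089: 28 days.
March 2089: 31 days.
Then 4 days into April 2089.
Total: 19 + 31 + 28 + 31 + 4 = 113.

113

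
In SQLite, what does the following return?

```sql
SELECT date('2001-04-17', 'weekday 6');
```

`weekday 6` advances to the next Saturday; 2001-04-17 is a Tuesday, so it moves forward to 2001-04-21.

2001-04-21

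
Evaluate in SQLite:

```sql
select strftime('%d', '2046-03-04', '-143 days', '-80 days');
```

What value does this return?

24

First apply '-143 days', '-80 days': 2046-03-04 → 2045-07-24.
`%d` extracts the 2-digit day of month: 24.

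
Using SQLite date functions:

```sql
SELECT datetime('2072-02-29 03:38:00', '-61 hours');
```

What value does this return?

-61 hours from 2072-02-29 03:38:00 is 2072-02-26 14:38:00 (crosses midnight).

2072-02-26 14:38:00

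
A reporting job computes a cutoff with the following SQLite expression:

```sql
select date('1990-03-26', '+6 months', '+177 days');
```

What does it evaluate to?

1991-03-22

Adding +6 months to 1990-03-26 gives 1990-09-26.
Applying '+177 days' to 1990-09-26: counting 177 days forward gives 1991-03-22.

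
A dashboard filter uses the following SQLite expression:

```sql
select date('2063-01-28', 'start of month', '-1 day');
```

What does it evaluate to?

`start of month` rewinds 2063-01-28 to 2063-01-01.
Going back 1 day from 2063-01-01 reaches 2062-12-31 (last day of December, 31 days).

2062-12-31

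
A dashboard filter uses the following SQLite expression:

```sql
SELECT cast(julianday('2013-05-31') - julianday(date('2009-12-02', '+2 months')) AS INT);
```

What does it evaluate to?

1214

Adding +2 months to 2009-12-02 gives 2010-02-02.
26 days remain in February 2010 after the 2nd (28 − 2).
Full months from March 2010 through April 2013 contribute their day counts.
Then 31 days into May 2013.
Total: 26 + 31 + 30 + 31 + 30 + 31 + 31 + 30 + 31 + 30 + 31 + 31 + 28 + 31 + 30 + 31 + 30 + 31 + 31 + 30 + 31 + 30 + 31 + 31 + 29 + 31 + 30 + 31 + 30 + 31 + 31 + 30 + 31 + 30 + 31 + 31 + 28 + 31 + 30 + 31 = 1214.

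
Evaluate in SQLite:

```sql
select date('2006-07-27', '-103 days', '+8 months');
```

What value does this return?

2006-12-15

Applying '-103 days' to 2006-07-27: counting 103 days back gives 2006-04-15.
Adding +8 months to 2006-04-15 gives 2006-12-15.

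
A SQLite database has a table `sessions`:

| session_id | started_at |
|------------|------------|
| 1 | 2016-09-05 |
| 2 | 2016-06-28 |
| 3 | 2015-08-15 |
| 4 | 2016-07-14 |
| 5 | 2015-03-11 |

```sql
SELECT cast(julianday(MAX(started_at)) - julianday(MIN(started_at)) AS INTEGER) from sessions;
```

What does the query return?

544

MIN = 2015-03-11, MAX = 2016-09-05.
20 days remain in March 2015 after the 11th (31 − 11).
Full months from April 2015 through August 2016 contribute their day counts.
Then 5 days into September 2016.
Total: 20 + 30 + 31 + 30 + 31 + 31 + 30 + 31 + 30 + 31 + 31 + 29 + 31 + 30 + 31 + 30 + 31 + 31 + 5 = 544.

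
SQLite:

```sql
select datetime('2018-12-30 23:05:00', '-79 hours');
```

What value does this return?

-79 hours from 2018-12-30 23:05:00 is 2018-12-27 16:05:00 (crosses midnight).

2018-12-27 16:05:00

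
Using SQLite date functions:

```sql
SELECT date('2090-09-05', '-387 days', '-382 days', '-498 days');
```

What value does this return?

Applying '-387 days' to 2090-09-05: counting 387 days back gives 2089-08-14.
Applying '-382 days' to 2089-08-14: counting 382 days back gives 2088-07-28.
Applying '-498 days' to 2088-07-28: counting 498 days back gives 2087-03-18.

2087-03-18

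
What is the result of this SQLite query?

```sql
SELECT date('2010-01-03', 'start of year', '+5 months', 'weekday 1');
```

`start of year` rewinds 2010-01-03 to 2010-01-01.
Adding +5 months to 2010-01-01 gives 2010-06-01.
`weekday 1` advances to the next Monday; 2010-06-01 is a Tuesday, so it moves forward to 2010-06-07.

2010-06-07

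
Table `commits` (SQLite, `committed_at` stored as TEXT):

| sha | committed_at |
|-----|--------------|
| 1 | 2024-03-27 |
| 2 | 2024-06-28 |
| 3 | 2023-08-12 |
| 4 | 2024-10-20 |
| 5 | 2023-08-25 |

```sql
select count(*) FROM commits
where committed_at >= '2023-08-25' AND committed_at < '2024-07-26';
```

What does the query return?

Rows in [2023-08-25, 2024-07-26): 2024-03-27, 2024-06-28, 2023-08-25 → 3 rows.

3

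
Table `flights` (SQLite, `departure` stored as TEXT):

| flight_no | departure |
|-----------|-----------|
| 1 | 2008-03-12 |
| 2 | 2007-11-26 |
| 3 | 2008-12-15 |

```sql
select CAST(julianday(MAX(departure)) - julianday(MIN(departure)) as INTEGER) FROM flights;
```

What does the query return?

MIN = 2007-11-26, MAX = 2008-12-15.
4 days remain in November 2007 after the 26th (30 − 26).
Full months from December 2007 through November 2008 contribute their day counts.
Then 15 days into December 2008.
Total: 4 + 31 + 31 + 29 + 31 + 30 + 31 + 30 + 31 + 31 + 30 + 31 + 30 + 15 = 385.

385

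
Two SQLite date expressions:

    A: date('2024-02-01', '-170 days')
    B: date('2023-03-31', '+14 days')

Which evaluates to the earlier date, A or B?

A = 2023-08-15.
B = 2023-04-14.
B is earlier.

B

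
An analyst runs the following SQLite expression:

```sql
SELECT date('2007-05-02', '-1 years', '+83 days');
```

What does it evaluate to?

Adding -1 year to 2007-05-02 gives 2006-05-02.
Applying '+83 days' to 2006-05-02: counting 83 days forward gives 2006-07-24.

2006-07-24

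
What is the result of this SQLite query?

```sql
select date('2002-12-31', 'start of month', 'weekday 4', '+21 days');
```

2002-12-26

`start of month` rewinds 2002-12-31 to 2002-12-01.
`weekday 4` advances to the next Thursday; 2002-12-01 is a Sunday, so it moves forward to 2002-12-05.
Advancing 21 more days within December lands on 2002-12-26.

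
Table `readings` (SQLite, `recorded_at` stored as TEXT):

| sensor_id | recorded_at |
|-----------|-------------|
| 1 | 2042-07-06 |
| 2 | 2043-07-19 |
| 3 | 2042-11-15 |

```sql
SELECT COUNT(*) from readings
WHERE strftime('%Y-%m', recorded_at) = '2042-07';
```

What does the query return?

1

Rows with year-month 2042-07: 2042-07-06 → 1.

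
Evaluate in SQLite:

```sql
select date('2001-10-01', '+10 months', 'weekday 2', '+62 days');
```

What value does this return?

2002-10-07

Adding +10 months to 2001-10-01 gives 2002-08-01.
`weekday 2` advances to the next Tuesday; 2002-08-01 is a Thursday, so it moves forward to 2002-08-06.
Applying '+62 days' to 2002-08-06: counting 62 days forward gives 2002-10-07.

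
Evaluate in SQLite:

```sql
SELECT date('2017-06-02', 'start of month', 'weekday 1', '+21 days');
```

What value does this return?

2017-06-26

`start of month` rewinds 2017-06-02 to 2017-06-01.
`weekday 1` advances to the next Monday; 2017-06-01 is a Thursday, so it moves forward to 2017-06-05.
Advancing 21 more days within June lands on 2017-06-26.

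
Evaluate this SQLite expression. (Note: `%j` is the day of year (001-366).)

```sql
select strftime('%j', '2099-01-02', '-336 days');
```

First apply '-336 days': 2099-01-02 → 2098-01-31.
Day-of-year for 2098-01-31: days since 2098-01-01 inclusive = 31, zero-padded to 031.

031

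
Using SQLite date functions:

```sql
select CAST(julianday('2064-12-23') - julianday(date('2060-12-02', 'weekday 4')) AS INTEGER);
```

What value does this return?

`weekday 4` advances to the next Thursday; 2060-12-02 is already a Thursday, so it stays at 2060-12-02.
29 days remain in December 2060 after the 2nd (31 − 2).
Full months from January 2061 through November 2064 contribute their day counts.
Then 23 days into December 2064.
Total: 29 + 31 + 28 + 31 + 30 + 31 + 30 + 31 + 31 + 30 + 31 + 30 + 31 + 31 + 28 + 31 + 30 + 31 + 30 + 31 + 31 + 30 + 31 + 30 + 31 + 31 + 28 + 31 + 30 + 31 + 30 + 31 + 31 + 30 + 31 + 30 + 31 + 31 + 29 + 31 + 30 + 31 + 30 + 31 + 31 + 30 + 31 + 30 + 23 = 1482.

1482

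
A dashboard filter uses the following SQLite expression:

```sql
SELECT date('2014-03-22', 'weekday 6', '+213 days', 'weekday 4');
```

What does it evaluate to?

2014-10-23

`weekday 6` advances to the next Saturday; 2014-03-22 is already a Saturday, so it stays at 2014-03-22.
Applying '+213 days' to 2014-03-22: counting 213 days forward gives 2014-10-21.
`weekday 4` advances to the next Thursday; 2014-10-21 is a Tuesday, so it moves forward to 2014-10-23.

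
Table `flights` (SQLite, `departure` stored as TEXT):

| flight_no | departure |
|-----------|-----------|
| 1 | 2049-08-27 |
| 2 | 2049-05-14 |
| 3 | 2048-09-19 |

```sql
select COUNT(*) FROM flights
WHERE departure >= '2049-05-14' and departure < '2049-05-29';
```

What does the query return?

1

Rows in [2049-05-14, 2049-05-29): 2049-05-14 → 1 row.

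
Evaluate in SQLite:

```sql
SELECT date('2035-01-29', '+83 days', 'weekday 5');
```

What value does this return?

2035-04-27

Applying '+83 days' to 2035-01-29: counting 83 days forward gives 2035-04-22.
`weekday 5` advances to the next Friday; 2035-04-22 is a Sunday, so it moves forward to 2035-04-27.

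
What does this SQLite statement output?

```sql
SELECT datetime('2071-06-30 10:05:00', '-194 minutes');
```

2071-06-30 06:51:00

194 minutes = 3h 14m; -194 minutes from 2071-06-30 10:05:00 is 2071-06-30 06:51:00.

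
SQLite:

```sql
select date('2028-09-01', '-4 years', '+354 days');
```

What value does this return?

Adding -4 years to 2028-09-01 gives 2024-09-01.
Applying '+354 days' to 2024-09-01: counting 354 days forward gives 2025-08-21.

2025-08-21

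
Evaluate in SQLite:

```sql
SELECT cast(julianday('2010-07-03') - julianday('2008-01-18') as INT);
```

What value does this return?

13 days remain in January 2008 after the 18th (31 − 18).
Full months from February 2008 through June 2010 contribute their day counts.
Then 3 days into July 2010.
Total: 13 + 29 + 31 + 30 + 31 + 30 + 31 + 31 + 30 + 31 + 30 + 31 + 31 + 28 + 31 + 30 + 31 + 30 + 31 + 31 + 30 + 31 + 30 + 31 + 31 + 28 + 31 + 30 + 31 + 30 + 3 = 897.

897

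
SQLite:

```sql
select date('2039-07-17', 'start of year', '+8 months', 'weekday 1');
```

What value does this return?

`start of year` rewinds 2039-07-17 to 2039-01-01.
Adding +8 months to 2039-01-01 gives 2039-09-01.
`weekday 1` advances to the next Monday; 2039-09-01 is a Thursday, so it moves forward to 2039-09-05.

2039-09-05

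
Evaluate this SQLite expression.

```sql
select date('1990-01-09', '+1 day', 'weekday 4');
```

1990-01-11

Advancing 1 more day within January lands on 1990-01-10.
`weekday 4` advances to the next Thursday; 1990-01-10 is a Wednesday, so it moves forward to 1990-01-11.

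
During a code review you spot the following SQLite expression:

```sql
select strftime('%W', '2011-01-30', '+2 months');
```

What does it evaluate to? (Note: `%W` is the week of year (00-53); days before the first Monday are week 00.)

13

First apply '+2 months': 2011-01-30 → 2011-03-30.
2011-03-30 is a Wednesday. SQLite's %W counts Mondays since the year started; the result is 13.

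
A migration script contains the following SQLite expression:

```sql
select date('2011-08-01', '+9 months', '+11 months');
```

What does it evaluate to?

Adding +9 months to 2011-08-01 gives 2012-05-01.
Adding +11 months to 2012-05-01 gives 2013-04-01.

2013-04-01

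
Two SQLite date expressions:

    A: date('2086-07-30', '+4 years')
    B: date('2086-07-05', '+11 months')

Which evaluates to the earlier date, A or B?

A = 2090-07-30.
B = 2087-06-05.
B is earlier.

B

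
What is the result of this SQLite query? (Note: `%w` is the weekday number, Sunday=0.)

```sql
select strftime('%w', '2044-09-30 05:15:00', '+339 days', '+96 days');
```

First apply '+339 days', '+96 days': 2044-09-30 05:15:00 → 2045-12-09 05:15:00.
2045-12-09 is a Saturday; with Sunday=0 that is 6.

6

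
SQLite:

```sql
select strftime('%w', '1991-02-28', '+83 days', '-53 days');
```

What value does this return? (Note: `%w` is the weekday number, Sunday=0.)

6

First apply '+83 days', '-53 days': 1991-02-28 → 1991-03-30.
1991-03-30 is a Saturday; with Sunday=0 that is 6.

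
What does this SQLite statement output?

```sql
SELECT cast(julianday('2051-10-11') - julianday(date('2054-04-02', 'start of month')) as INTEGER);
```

`start of month` rewinds 2054-04-02 to 2054-04-01.
20 days remain in October 2051 after the 11th (31 − 11).
Full months from November 2051 through March 2054 contribute their day counts.
Then 1 day into April 2054.
Total: 20 + 30 + 31 + 31 + 29 + 31 + 30 + 31 + 30 + 31 + 31 + 30 + 31 + 30 + 31 + 31 + 28 + 31 + 30 + 31 + 30 + 31 + 31 + 30 + 31 + 30 + 31 + 31 + 28 + 31 + 1 = 903.
The subtraction is earlier − later, so the result is −903 → -903.

-903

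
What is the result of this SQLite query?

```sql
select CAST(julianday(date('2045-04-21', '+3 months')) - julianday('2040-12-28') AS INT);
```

Adding +3 months to 2045-04-21 gives 2045-07-21.
3 days remain in December 2040 after the 28th (31 − 28).
Full months from January 2041 through June 2045 contribute their day counts.
Then 21 days into July 2045.
Total: 3 + 31 + 28 + 31 + 30 + 31 + 30 + 31 + 31 + 30 + 31 + 30 + 31 + 31 + 28 + 31 + 30 + 31 + 30 + 31 + 31 + 30 + 31 + 30 + 31 + 31 + 28 + 31 + 30 + 31 + 30 + 31 + 31 + 30 + 31 + 30 + 31 + 31 + 29 + 31 + 30 + 31 + 30 + 31 + 31 + 30 + 31 + 30 + 31 + 31 + 28 + 31 + 30 + 31 + 30 + 21 = 1666.

1666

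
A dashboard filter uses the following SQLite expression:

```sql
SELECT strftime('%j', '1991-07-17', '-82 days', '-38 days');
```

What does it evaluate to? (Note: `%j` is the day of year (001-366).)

078

First apply '-82 days', '-38 days': 1991-07-17 → 1991-03-19.
Day-of-year for 1991-03-19: days since 1991-01-01 inclusive = 78, zero-padded to 078.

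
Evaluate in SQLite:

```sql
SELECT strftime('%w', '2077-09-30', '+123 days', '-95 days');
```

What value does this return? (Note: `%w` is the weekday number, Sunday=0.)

First apply '+123 days', '-95 days': 2077-09-30 → 2077-10-28.
2077-10-28 is a Thursday; with Sunday=0 that is 4.

4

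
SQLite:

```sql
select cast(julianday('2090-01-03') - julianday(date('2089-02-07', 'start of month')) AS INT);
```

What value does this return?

336

`start of month` rewinds 2089-02-07 to 2089-02-01.
27 days remain in February 2089 after the 1st (28 − 1).
Full months from March 2089 through December 2089 contribute their day counts.
Then 3 days into January 2090.
Total: 27 + 31 + 30 + 31 + 30 + 31 + 31 + 30 + 31 + 30 + 31 + 3 = 336.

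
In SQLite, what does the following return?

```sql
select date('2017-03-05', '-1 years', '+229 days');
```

Adding -1 year to 2017-03-05 gives 2016-03-05.
Applying '+229 days' to 2016-03-05: counting 229 days forward gives 2016-10-20.

2016-10-20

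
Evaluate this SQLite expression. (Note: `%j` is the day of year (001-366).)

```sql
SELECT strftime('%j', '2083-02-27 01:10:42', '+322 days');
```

First apply '+322 days': 2083-02-27 01:10:42 → 2084-01-15 01:10:42.
Day-of-year for 2084-01-15: days since 2084-01-01 inclusive = 15, zero-padded to 015.

015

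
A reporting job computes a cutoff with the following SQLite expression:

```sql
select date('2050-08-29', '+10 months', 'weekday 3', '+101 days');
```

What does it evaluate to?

2051-10-14

Adding +10 months to 2050-08-29 gives 2051-06-29.
`weekday 3` advances to the next Wednesday; 2051-06-29 is a Thursday, so it moves forward to 2051-07-05.
Applying '+101 days' to 2051-07-05: counting 101 days forward gives 2051-10-14.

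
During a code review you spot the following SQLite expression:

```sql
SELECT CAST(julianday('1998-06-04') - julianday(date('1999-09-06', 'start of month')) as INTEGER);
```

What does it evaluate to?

`start of month` rewinds 1999-09-06 to 1999-09-01.
26 days remain in June 1998 after the 4th (30 − 4).
Full months from July 1998 through August 1999 contribute their day counts.
Then 1 day into September 1999.
Total: 26 + 31 + 31 + 30 + 31 + 30 + 31 + 31 + 28 + 31 + 30 + 31 + 30 + 31 + 31 + 1 = 454.
The subtraction is earlier − later, so the result is −454 → -454.

-454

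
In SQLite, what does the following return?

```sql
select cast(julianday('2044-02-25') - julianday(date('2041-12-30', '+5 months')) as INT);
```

636

Adding +5 months to 2041-12-30 gives 2042-05-30.
1 day remains in May 2042 after the 30th (31 − 30).
Full months from June 2042 through January 2044 contribute their day counts.
Then 25 days into February 2044.
Total: 1 + 30 + 31 + 31 + 30 + 31 + 30 + 31 + 31 + 28 + 31 + 30 + 31 + 30 + 31 + 31 + 30 + 31 + 30 + 31 + 31 + 25 = 636.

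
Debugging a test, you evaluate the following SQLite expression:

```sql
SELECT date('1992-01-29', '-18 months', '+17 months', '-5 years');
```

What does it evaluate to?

Adding -18 months to 1992-01-29 gives 1990-07-29.
Adding +17 months to 1990-07-29 gives 1991-12-29.
Adding -5 years to 1991-12-29 gives 1986-12-29.

1986-12-29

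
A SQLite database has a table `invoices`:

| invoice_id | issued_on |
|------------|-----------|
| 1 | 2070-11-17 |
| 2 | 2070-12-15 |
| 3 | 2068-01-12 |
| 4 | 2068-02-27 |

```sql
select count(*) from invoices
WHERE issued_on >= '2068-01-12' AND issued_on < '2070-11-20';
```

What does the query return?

Rows in [2068-01-12, 2070-11-20): 2070-11-17, 2068-01-12, 2068-02-27 → 3 rows.

3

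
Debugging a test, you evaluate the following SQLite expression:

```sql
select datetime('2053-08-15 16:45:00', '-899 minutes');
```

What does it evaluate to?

2053-08-15 01:46:00

899 minutes = 14h 59m; -899 minutes from 2053-08-15 16:45:00 is 2053-08-15 01:46:00.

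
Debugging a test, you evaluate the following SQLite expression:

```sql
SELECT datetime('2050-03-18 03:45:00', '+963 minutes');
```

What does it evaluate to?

963 minutes = 16h 3m; +963 minutes from 2050-03-18 03:45:00 is 2050-03-18 19:48:00.

2050-03-18 19:48:00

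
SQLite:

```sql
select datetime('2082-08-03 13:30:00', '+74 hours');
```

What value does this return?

2082-08-06 15:30:00

+74 hours from 2082-08-03 13:30:00 is 2082-08-06 15:30:00 (crosses midnight).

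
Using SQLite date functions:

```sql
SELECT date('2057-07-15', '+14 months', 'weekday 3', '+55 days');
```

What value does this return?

Adding +14 months to 2057-07-15 gives 2058-09-15.
`weekday 3` advances to the next Wednesday; 2058-09-15 is a Sunday, so it moves forward to 2058-09-18.
Applying '+55 days' to 2058-09-18: counting 55 days forward gives 2058-11-12.

2058-11-12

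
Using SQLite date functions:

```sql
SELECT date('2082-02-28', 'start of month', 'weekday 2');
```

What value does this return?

2082-02-03

`start of month` rewinds 2082-02-28 to 2082-02-01.
`weekday 2` advances to the next Tuesday; 2082-02-01 is a Sunday, so it moves forward to 2082-02-03.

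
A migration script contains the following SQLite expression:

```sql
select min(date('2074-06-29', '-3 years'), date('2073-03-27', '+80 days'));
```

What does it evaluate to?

2071-06-29

date('2074-06-29', '-3 years') → 2071-06-29.
date('2073-03-27', '+80 days') → 2073-06-15.
Earlier of the two is 2071-06-29.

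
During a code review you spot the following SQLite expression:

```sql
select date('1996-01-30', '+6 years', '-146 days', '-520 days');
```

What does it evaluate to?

2000-04-04

Adding +6 years to 1996-01-30 gives 2002-01-30.
Applying '-146 days' to 2002-01-30: counting 146 days back gives 2001-09-06.
Applying '-520 days' to 2001-09-06: counting 520 days back gives 2000-04-04.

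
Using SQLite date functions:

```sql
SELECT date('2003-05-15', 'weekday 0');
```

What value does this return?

2003-05-18

`weekday 0` advances to the next Sunday; 2003-05-15 is a Thursday, so it moves forward to 2003-05-18.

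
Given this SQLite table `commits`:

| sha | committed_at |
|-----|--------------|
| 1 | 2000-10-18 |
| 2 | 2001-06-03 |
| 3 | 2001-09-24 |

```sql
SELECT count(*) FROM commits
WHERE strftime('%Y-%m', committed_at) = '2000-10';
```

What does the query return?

Rows with year-month 2000-10: 2000-10-18 → 1.

1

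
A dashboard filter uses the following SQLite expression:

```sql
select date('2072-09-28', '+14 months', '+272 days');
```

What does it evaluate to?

2074-08-27

Adding +14 months to 2072-09-28 gives 2073-11-28.
Applying '+272 days' to 2073-11-28: counting 272 days forward gives 2074-08-27.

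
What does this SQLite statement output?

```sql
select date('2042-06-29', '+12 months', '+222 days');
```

2044-02-06

Adding +12 months to 2042-06-29 gives 2043-06-29.
Applying '+222 days' to 2043-06-29: counting 222 days forward gives 2044-02-06.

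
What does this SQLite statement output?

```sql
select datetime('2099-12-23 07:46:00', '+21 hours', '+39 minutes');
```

+21 hours from 2099-12-23 07:46:00 is 2099-12-24 04:46:00 (crosses midnight).
+39 minutes from 2099-12-24 04:46:00 is 2099-12-24 05:25:00.

2099-12-24 05:25:00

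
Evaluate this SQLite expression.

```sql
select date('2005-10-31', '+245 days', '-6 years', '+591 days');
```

Applying '+245 days' to 2005-10-31: counting 245 days forward gives 2006-07-03.
Adding -6 years to 2006-07-03 gives 2000-07-03.
Applying '+591 days' to 2000-07-03: counting 591 days forward gives 2002-02-14.

2002-02-14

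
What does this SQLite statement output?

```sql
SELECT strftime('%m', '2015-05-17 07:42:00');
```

05

`%m` extracts the 2-digit month (01-12): 05.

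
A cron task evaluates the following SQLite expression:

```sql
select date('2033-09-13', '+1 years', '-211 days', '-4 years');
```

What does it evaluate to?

Adding +1 year to 2033-09-13 gives 2034-09-13.
Applying '-211 days' to 2034-09-13: counting 211 days back gives 2034-02-14.
Adding -4 years to 2034-02-14 gives 2030-02-14.

2030-02-14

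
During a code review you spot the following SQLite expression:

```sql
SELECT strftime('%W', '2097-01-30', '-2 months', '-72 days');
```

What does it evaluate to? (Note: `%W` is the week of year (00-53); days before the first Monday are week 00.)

First apply '-2 months', '-72 days': 2097-01-30 → 2096-09-19.
2096-09-19 is a Wednesday. SQLite's %W counts Mondays since the year started; the result is 38.

38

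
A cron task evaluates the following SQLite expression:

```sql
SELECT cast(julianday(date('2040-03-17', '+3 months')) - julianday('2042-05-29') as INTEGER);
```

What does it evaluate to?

Adding +3 months to 2040-03-17 gives 2040-06-17.
13 days remain in June 2040 after the 17th (30 − 17).
Full months from July 2040 through April 2042 contribute their day counts.
Then 29 days into May 2042.
Total: 13 + 31 + 31 + 30 + 31 + 30 + 31 + 31 + 28 + 31 + 30 + 31 + 30 + 31 + 31 + 30 + 31 + 30 + 31 + 31 + 28 + 31 + 30 + 29 = 711.
The subtraction is earlier − later, so the result is −711 → -711.

-711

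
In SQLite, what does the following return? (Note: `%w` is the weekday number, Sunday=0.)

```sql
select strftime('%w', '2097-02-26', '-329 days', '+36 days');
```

First apply '-329 days', '+36 days': 2097-02-26 → 2096-05-09.
2096-05-09 is a Wednesday; with Sunday=0 that is 3.

3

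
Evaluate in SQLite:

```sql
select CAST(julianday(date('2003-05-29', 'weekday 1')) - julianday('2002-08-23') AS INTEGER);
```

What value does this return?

`weekday 1` advances to the next Monday; 2003-05-29 is a Thursday, so it moves forward to 2003-06-02.
8 days remain in August 2002 after the 23rd (31 − 23).
Full months from September 2002 through May 2003 contribute their day counts.
Then 2 days into June 2003.
Total: 8 + 30 + 31 + 30 + 31 + 31 + 28 + 31 + 30 + 31 + 2 = 283.

283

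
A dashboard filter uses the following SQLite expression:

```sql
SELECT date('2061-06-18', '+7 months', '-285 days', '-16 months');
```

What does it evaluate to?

Adding +7 months to 2061-06-18 gives 2062-01-18.
Applying '-285 days' to 2062-01-18: counting 285 days back gives 2061-04-08.
Adding -16 months to 2061-04-08 gives 2059-12-08.

2059-12-08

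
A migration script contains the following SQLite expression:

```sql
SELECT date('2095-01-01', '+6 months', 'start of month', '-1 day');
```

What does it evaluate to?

Adding +6 months to 2095-01-01 gives 2095-07-01.
`start of month` rewinds 2095-07-01 to 2095-07-01.
Going back 1 day from 2095-07-01 reaches 2095-06-30 (last day of June, 30 days).

2095-06-30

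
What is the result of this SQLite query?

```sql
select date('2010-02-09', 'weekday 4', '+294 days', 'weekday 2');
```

2010-12-07

`weekday 4` advances to the next Thursday; 2010-02-09 is a Tuesday, so it moves forward to 2010-02-11.
Applying '+294 days' to 2010-02-11: counting 294 days forward gives 2010-12-02.
`weekday 2` advances to the next Tuesday; 2010-12-02 is a Thursday, so it moves forward to 2010-12-07.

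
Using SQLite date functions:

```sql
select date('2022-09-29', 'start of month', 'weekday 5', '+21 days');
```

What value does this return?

2022-09-23

`start of month` rewinds 2022-09-29 to 2022-09-01.
`weekday 5` advances to the next Friday; 2022-09-01 is a Thursday, so it moves forward to 2022-09-02.
Advancing 21 more days within September lands on 2022-09-23.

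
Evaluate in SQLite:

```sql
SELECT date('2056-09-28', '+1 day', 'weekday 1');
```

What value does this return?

Advancing 1 more day within September lands on 2056-09-29.
`weekday 1` advances to the next Monday; 2056-09-29 is a Friday, so it moves forward to 2056-10-02.

2056-10-02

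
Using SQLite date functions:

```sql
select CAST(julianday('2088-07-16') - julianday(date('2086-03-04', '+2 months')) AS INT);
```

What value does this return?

Adding +2 months to 2086-03-04 gives 2086-05-04.
27 days remain in May 2086 after the 4th (31 − 4).
Full months from June 2086 through June 2088 contribute their day counts.
Then 16 days into July 2088.
Total: 27 + 30 + 31 + 31 + 30 + 31 + 30 + 31 + 31 + 28 + 31 + 30 + 31 + 30 + 31 + 31 + 30 + 31 + 30 + 31 + 31 + 29 + 31 + 30 + 31 + 30 + 16 = 804.

804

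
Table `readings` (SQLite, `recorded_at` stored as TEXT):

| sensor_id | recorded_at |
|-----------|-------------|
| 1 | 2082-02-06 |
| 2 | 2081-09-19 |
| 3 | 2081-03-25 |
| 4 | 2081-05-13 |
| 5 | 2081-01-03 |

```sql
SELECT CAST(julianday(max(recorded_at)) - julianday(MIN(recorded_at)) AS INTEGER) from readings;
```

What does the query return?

399

MIN = 2081-01-03, MAX = 2082-02-06.
28 days remain in January 2081 after the 3rd (31 − 3).
Full months from February 2081 through January 2082 contribute their day counts.
Then 6 days into February 2082.
Total: 28 + 28 + 31 + 30 + 31 + 30 + 31 + 31 + 30 + 31 + 30 + 31 + 31 + 6 = 399.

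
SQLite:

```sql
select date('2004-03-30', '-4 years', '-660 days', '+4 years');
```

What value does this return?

Adding -4 years to 2004-03-30 gives 2000-03-30.
Applying '-660 days' to 2000-03-30: counting 660 days back gives 1998-06-09.
Adding +4 years to 1998-06-09 gives 2002-06-09.

2002-06-09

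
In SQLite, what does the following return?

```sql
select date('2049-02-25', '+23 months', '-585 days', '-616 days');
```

Adding +23 months to 2049-02-25 gives 2051-01-25.
Applying '-585 days' to 2051-01-25: counting 585 days back gives 2049-06-19.
Applying '-616 days' to 2049-06-19: counting 616 days back gives 2047-10-12.

2047-10-12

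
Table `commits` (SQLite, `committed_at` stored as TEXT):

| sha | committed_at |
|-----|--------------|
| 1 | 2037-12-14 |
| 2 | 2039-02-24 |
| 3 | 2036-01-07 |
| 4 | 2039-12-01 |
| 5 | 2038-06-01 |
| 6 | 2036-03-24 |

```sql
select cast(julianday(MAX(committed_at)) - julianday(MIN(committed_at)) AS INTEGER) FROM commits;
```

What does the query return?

1424

MIN = 2036-01-07, MAX = 2039-12-01.
24 days remain in January 2036 after the 7th (31 − 7).
Full months from February 2036 through November 2039 contribute their day counts.
Then 1 day into December 2039.
Total: 24 + 29 + 31 + 30 + 31 + 30 + 31 + 31 + 30 + 31 + 30 + 31 + 31 + 28 + 31 + 30 + 31 + 30 + 31 + 31 + 30 + 31 + 30 + 31 + 31 + 28 + 31 + 30 + 31 + 30 + 31 + 31 + 30 + 31 + 30 + 31 + 31 + 28 + 31 + 30 + 31 + 30 + 31 + 31 + 30 + 31 + 30 + 1 = 1424.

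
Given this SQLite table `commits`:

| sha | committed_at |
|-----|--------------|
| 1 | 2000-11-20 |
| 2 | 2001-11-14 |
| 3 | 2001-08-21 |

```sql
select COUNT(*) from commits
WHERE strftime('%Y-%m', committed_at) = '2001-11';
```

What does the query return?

1

Rows with year-month 2001-11: 2001-11-14 → 1.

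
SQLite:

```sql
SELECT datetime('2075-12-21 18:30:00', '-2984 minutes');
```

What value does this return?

2075-12-19 16:46:00

2984 minutes = 49h 44m; -2984 minutes from 2075-12-21 18:30:00 is 2075-12-19 16:46:00 (crosses midnight).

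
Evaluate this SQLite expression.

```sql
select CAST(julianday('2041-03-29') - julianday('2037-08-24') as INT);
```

1313

7 days remain in August 2037 after the 24th (31 − 24).
Full months from September 2037 through February 2041 contribute their day counts.
Then 29 days into March 2041.
Total: 7 + 30 + 31 + 30 + 31 + 31 + 28 + 31 + 30 + 31 + 30 + 31 + 31 + 30 + 31 + 30 + 31 + 31 + 28 + 31 + 30 + 31 + 30 + 31 + 31 + 30 + 31 + 30 + 31 + 31 + 29 + 31 + 30 + 31 + 30 + 31 + 31 + 30 + 31 + 30 + 31 + 31 + 28 + 29 = 1313.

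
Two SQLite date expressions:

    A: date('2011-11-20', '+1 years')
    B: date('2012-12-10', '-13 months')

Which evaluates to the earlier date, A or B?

A = 2012-11-20.
B = 2011-11-10.
B is earlier.

B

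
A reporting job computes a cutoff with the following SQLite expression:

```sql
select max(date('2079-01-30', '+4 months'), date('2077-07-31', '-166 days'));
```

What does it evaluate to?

date('2079-01-30', '+4 months') → 2079-05-30.
date('2077-07-31', '-166 days') → 2077-02-15.
Later of the two is 2079-05-30.

2079-05-30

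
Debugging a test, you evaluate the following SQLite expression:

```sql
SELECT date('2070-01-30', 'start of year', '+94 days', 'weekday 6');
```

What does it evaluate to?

`start of year` rewinds 2070-01-30 to 2070-01-01.
Applying '+94 days' to 2070-01-01: counting 94 days forward gives 2070-04-05.
`weekday 6` advances to the next Saturday; 2070-04-05 is already a Saturday, so it stays at 2070-04-05.

2070-04-05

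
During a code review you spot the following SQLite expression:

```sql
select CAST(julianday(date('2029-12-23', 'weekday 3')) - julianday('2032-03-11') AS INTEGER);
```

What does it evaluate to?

`weekday 3` advances to the next Wednesday; 2029-12-23 is a Sunday, so it moves forward to 2029-12-26.
5 days remain in December 2029 after the 26th (31 − 26).
Full months from January 2030 through February 2032 contribute their day counts.
Then 11 days into March 2032.
Total: 5 + 31 + 28 + 31 + 30 + 31 + 30 + 31 + 31 + 30 + 31 + 30 + 31 + 31 + 28 + 31 + 30 + 31 + 30 + 31 + 31 + 30 + 31 + 30 + 31 + 31 + 29 + 11 = 806.
The subtraction is earlier − later, so the result is −806 → -806.

-806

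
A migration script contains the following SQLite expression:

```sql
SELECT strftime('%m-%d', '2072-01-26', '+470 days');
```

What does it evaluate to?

First apply '+470 days': 2072-01-26 → 2073-05-10.
`%m-%d` extracts the month-day: 05-10.

05-10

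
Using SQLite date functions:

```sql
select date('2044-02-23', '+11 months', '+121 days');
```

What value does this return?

Adding +11 months to 2044-02-23 gives 2045-01-23.
Applying '+121 days' to 2045-01-23: counting 121 days forward gives 2045-05-24.

2045-05-24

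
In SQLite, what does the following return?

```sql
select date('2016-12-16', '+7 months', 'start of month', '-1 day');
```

2017-06-30

Adding +7 months to 2016-12-16 gives 2017-07-16.
`start of month` rewinds 2017-07-16 to 2017-07-01.
Going back 1 day from 2017-07-01 reaches 2017-06-30 (last day of June, 30 days).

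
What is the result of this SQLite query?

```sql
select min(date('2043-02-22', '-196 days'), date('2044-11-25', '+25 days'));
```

2042-08-10

date('2043-02-22', '-196 days') → 2042-08-10.
date('2044-11-25', '+25 days') → 2044-12-20.
Earlier of the two is 2042-08-10.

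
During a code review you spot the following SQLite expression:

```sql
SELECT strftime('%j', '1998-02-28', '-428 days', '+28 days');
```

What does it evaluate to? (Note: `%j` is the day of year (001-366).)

024

First apply '-428 days', '+28 days': 1998-02-28 → 1997-01-24.
Day-of-year for 1997-01-24: days since 1997-01-01 inclusive = 24, zero-padded to 024.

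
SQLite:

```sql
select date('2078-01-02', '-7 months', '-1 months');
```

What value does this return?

2077-05-02

Adding -7 months to 2078-01-02 gives 2077-06-02.
Adding -1 month to 2077-06-02 gives 2077-05-02.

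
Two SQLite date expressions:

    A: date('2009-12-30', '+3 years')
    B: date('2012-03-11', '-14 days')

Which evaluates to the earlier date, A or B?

B

A = 2012-12-30.
B = 2012-02-26.
B is earlier.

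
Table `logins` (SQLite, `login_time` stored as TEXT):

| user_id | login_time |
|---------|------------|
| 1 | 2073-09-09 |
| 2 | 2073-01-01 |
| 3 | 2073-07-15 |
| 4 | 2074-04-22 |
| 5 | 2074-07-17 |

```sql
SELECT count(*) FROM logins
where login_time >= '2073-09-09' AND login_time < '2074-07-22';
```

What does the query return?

3

Rows in [2073-09-09, 2074-07-22): 2073-09-09, 2074-04-22, 2074-07-17 → 3 rows.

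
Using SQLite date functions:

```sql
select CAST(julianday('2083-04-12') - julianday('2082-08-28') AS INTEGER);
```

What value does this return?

227

3 days remain in August 2082 after the 28th (31 − 28).
Full months from September 2082 through March 2083 contribute their day counts.
Then 12 days into April 2083.
Total: 3 + 30 + 31 + 30 + 31 + 31 + 28 + 31 + 12 = 227.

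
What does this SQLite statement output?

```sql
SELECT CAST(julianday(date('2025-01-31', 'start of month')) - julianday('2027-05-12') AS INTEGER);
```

-861

`start of month` rewinds 2025-01-31 to 2025-01-01.
30 days remain in January 2025 after the 1st (31 − 1).
Full months from February 2025 through April 2027 contribute their day counts.
Then 12 days into May 2027.
Total: 30 + 28 + 31 + 30 + 31 + 30 + 31 + 31 + 30 + 31 + 30 + 31 + 31 + 28 + 31 + 30 + 31 + 30 + 31 + 31 + 30 + 31 + 30 + 31 + 31 + 28 + 31 + 30 + 12 = 861.
The subtraction is earlier − later, so the result is −861 → -861.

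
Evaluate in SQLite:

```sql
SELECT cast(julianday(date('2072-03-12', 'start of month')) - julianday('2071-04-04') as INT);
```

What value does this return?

332

`start of month` rewinds 2072-03-12 to 2072-03-01.
26 days remain in April 2071 after the 4th (30 − 4).
Full months from May 2071 through February 2072 contribute their day counts.
Then 1 day into March 2072.
Total: 26 + 31 + 30 + 31 + 31 + 30 + 31 + 30 + 31 + 31 + 29 + 1 = 332.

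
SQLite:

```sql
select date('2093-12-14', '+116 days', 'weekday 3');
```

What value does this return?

2094-04-14

Applying '+116 days' to 2093-12-14: counting 116 days forward gives 2094-04-09.
`weekday 3` advances to the next Wednesday; 2094-04-09 is a Friday, so it moves forward to 2094-04-14.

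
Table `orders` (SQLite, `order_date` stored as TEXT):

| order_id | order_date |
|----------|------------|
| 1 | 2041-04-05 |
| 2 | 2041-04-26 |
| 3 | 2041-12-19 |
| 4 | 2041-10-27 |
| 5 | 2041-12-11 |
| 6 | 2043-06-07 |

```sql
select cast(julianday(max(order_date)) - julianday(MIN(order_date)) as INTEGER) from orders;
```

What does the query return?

MIN = 2041-04-05, MAX = 2043-06-07.
25 days remain in April 2041 after the 5th (30 − 5).
Full months from May 2041 through May 2043 contribute their day counts.
Then 7 days into June 2043.
Total: 25 + 31 + 30 + 31 + 31 + 30 + 31 + 30 + 31 + 31 + 28 + 31 + 30 + 31 + 30 + 31 + 31 + 30 + 31 + 30 + 31 + 31 + 28 + 31 + 30 + 31 + 7 = 793.

793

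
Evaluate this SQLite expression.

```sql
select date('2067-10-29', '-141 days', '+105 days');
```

2067-09-23

Applying '-141 days' to 2067-10-29: counting 141 days back gives 2067-06-10.
Applying '+105 days' to 2067-06-10: counting 105 days forward gives 2067-09-23.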